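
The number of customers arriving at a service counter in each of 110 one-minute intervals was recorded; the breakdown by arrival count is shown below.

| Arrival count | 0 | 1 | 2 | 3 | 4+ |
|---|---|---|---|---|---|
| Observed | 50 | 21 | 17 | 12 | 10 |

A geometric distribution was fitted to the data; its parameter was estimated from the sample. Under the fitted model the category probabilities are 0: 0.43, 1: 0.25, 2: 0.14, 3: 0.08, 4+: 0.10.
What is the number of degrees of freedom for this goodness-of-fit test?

3

There are k = 5 categories and 1 parameter estimated from the data, so df = 5 − 1 − 1 = 3.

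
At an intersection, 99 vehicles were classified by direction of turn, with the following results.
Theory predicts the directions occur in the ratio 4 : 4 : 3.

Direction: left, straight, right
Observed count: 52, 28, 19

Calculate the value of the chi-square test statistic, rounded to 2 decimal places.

Ratio total = 11. Expected counts: 99×4/11 = 36, 99×4/11 = 36, 99×3/11 = 27.
χ² = (52−36)²/36 + (28−36)²/36 + (19−27)²/27
   = 7.111 + 1.778 + 2.370
Sum = 11.26

11.26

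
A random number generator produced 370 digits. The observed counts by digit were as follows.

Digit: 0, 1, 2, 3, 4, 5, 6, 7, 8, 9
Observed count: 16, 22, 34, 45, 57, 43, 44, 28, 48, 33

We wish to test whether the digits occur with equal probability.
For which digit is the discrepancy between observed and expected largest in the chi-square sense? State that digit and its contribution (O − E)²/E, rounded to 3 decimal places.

Under H₀ each category has probability 1/10, so each expected count is 370/10 = 37.
χ² = (16−37)²/37 + (22−37)²/37 + (34−37)²/37 + (45−37)²/37 + (57−37)²/37 + (43−37)²/37 + (44−37)²/37 + (28−37)²/37 + (48−37)²/37 + (33−37)²/37
   = 11.9189 + 6.0811 + 0.2432 + 1.7297 + 10.8108 + 0.9730 + 1.3243 + 2.1892 + 3.2703 + 0.4324
The largest term is for 0: 11.919.

0, 11.919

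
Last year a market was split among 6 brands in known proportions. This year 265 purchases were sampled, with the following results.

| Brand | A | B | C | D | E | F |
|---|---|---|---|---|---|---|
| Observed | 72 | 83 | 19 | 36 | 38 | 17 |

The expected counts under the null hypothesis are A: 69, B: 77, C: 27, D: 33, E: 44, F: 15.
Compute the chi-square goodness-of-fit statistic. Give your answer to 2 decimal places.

4.33

χ² = (72−69)²/69 + (83−77)²/77 + (19−27)²/27 + (36−33)²/33 + (38−44)²/44 + (17−15)²/15
   = 0.130 + 0.468 + 2.370 + 0.273 + 0.818 + 0.267
Sum = 4.33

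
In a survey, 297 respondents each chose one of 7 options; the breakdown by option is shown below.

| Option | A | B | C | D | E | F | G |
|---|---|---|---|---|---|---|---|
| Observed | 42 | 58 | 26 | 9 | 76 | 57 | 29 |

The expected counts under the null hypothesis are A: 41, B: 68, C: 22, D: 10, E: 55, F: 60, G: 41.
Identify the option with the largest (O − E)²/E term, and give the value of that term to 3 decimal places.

E, 8.018

A: (42 − 41)²/41 = 1/41 = 0.0244
B: (58 − 68)²/68 = 100/68 = 1.4706
C: (26 − 22)²/22 = 16/22 = 0.7273
D: (9 − 10)²/10 = 1/10 = 0.1000
E: (76 − 55)²/55 = 441/55 = 8.0182
F: (57 − 60)²/60 = 9/60 = 0.1500
G: (29 − 41)²/41 = 144/41 = 3.5122
The largest term is for E: 8.018.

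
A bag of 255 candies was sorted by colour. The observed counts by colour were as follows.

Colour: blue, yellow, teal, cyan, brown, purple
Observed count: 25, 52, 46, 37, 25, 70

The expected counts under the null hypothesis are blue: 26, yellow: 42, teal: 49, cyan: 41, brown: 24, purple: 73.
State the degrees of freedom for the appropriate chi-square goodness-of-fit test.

5

There are k = 6 categories and no parameters were estimated from the data, so df = 6 − 1 = 5.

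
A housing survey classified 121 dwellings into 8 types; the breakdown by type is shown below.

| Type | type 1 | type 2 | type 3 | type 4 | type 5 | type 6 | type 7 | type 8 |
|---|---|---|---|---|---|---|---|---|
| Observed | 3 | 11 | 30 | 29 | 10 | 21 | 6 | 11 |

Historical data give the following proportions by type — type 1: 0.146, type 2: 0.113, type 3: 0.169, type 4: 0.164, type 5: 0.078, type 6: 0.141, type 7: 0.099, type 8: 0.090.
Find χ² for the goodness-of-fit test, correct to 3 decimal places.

25.312

Expected counts E_i = n·p_i: 121×0.146 = 17.666, 121×0.113 = 13.673, 121×0.169 = 20.449, 121×0.164 = 19.844, 121×0.078 = 9.438, 121×0.141 = 17.061, 121×0.099 = 11.979, 121×0.090 = 10.89.
type 1: (3 − 17.666)²/17.666 = 215.091556/17.666 = 12.1755
type 2: (11 − 13.673)²/13.673 = 7.144929/13.673 = 0.5226
type 3: (30 − 20.449)²/20.449 = 91.221601/20.449 = 4.4609
type 4: (29 − 19.844)²/19.844 = 83.832336/19.844 = 4.2246
type 5: (10 − 9.438)²/9.438 = 0.315844/9.438 = 0.0335
type 6: (21 − 17.061)²/17.061 = 15.515721/17.061 = 0.9094
type 7: (6 − 11.979)²/11.979 = 35.748441/11.979 = 2.9843
type 8: (11 − 10.89)²/10.89 = 0.0121/10.89 = 0.0011
Sum = 25.312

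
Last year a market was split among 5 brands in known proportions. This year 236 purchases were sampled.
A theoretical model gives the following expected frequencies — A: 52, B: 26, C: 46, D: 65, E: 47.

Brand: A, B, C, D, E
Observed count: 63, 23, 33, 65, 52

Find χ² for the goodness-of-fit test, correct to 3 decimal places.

cat         O        E   (O−E)²/E
A          63       52     2.3269
B          23       26     0.3462
C          33       46     3.6739
D          65       65     0.0000
E          52       47     0.5319
Sum = 6.879

6.879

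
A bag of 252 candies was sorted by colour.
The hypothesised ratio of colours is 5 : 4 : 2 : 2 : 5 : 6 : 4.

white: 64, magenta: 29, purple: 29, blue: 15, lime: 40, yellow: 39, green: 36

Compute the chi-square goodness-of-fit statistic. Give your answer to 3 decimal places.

21.328

Ratio total = 28. Expected counts: 252×5/28 = 45, 252×4/28 = 36, 252×2/28 = 18, 252×2/28 = 18, 252×5/28 = 45, 252×6/28 = 54, 252×4/28 = 36.
cat          O        E   (O−E)²/E
white       64       45     8.0222
magenta     29       36     1.3611
purple      29       18     6.7222
blue        15       18     0.5000
lime        40       45     0.5556
yellow      39       54     4.1667
green       36       36     0.0000
Sum = 21.328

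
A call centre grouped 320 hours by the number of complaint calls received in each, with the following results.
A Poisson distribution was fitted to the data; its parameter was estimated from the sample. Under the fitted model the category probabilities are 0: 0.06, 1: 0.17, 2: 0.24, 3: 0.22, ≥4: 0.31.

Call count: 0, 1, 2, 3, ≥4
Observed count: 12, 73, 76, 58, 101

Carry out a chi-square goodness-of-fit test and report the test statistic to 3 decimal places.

11.285

Expected counts E_i = n·p_i: 320×0.06 = 19.2, 320×0.17 = 54.4, 320×0.24 = 76.8, 320×0.22 = 70.4, 320×0.31 = 99.2.
0: (12 − 19.2)²/19.2 = 51.84/19.2 = 2.7000
1: (73 − 54.4)²/54.4 = 345.96/54.4 = 6.3596
2: (76 − 76.8)²/76.8 = 0.64/76.8 = 0.0083
3: (58 − 70.4)²/70.4 = 153.76/70.4 = 2.1841
≥4: (101 − 99.2)²/99.2 = 3.24/99.2 = 0.0327
Sum = 11.285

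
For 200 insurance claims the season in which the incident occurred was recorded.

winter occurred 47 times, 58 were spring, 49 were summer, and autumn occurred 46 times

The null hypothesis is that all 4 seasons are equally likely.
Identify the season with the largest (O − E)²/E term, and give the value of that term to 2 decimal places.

Under H₀ each category has probability 1/4, so each expected count is 200/4 = 50.
χ² = (47−50)²/50 + (58−50)²/50 + (49−50)²/50 + (46−50)²/50
   = 0.180 + 1.280 + 0.020 + 0.320
The largest term is for spring: 1.28.

spring, 1.28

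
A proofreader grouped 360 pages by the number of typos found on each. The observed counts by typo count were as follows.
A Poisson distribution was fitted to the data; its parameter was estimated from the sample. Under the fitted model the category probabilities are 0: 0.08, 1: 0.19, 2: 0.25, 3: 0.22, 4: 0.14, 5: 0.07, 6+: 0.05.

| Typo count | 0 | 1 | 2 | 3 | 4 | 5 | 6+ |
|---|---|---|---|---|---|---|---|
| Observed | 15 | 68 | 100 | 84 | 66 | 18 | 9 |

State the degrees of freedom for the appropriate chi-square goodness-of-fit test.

5

There are k = 7 categories and 1 parameter estimated from the data, so df = 7 − 1 − 1 = 5.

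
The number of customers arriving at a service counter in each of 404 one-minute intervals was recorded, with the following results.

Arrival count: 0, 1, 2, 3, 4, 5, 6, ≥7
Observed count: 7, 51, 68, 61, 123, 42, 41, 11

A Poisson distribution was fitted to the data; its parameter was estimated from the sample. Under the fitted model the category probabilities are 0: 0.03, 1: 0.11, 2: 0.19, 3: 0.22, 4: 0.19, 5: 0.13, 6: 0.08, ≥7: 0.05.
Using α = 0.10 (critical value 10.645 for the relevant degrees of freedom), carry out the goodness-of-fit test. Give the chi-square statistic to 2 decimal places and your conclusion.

Expected counts E_i = n·p_i: 404×0.03 = 12.12, 404×0.11 = 44.44, 404×0.19 = 76.76, 404×0.22 = 88.88, 404×0.19 = 76.76, 404×0.13 = 52.52, 404×0.08 = 32.32, 404×0.05 = 20.2.
0: (7 − 12.12)²/12.12 = 26.2144/12.12 = 2.163
1: (51 − 44.44)²/44.44 = 43.0336/44.44 = 0.968
2: (68 − 76.76)²/76.76 = 76.7376/76.76 = 1.000
3: (61 − 88.88)²/88.88 = 777.2944/88.88 = 8.745
4: (123 − 76.76)²/76.76 = 2138.1376/76.76 = 27.855
5: (42 − 52.52)²/52.52 = 110.6704/52.52 = 2.107
6: (41 − 32.32)²/32.32 = 75.3424/32.32 = 2.331
≥7: (11 − 20.2)²/20.2 = 84.64/20.2 = 4.190
Sum = 49.36
df = 6. Since 49.36 > 10.645, we reject H₀.

49.36; reject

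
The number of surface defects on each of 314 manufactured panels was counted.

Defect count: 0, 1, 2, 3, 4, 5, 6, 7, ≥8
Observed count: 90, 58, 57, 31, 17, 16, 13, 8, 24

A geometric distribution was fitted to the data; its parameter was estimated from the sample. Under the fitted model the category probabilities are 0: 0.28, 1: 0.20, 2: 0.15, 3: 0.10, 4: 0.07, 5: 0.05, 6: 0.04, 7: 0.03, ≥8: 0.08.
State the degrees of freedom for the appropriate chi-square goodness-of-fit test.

7

There are k = 9 categories and 1 parameter estimated from the data, so df = 9 − 1 − 1 = 7.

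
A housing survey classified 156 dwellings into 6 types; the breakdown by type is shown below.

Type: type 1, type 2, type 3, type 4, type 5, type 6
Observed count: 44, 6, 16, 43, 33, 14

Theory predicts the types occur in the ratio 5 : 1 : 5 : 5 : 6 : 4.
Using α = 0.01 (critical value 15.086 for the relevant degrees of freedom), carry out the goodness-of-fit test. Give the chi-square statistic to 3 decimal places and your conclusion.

23.117; reject

Ratio total = 26. Expected counts: 156×5/26 = 30, 156×1/26 = 6, 156×5/26 = 30, 156×5/26 = 30, 156×6/26 = 36, 156×4/26 = 24.
cat         O        E   (O−E)²/E
type 1     44       30     6.5333
type 2      6        6     0.0000
type 3     16       30     6.5333
type 4     43       30     5.6333
type 5     33       36     0.2500
type 6     14       24     4.1667
Sum = 23.117
df = 5. Since 23.117 > 15.086, we reject H₀.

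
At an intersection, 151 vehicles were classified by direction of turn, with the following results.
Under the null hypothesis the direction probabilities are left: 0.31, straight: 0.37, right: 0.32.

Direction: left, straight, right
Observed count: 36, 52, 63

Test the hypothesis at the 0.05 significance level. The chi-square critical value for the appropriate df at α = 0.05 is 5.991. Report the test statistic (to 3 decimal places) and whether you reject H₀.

7.224; reject

Expected counts E_i = n·p_i: 151×0.31 = 46.81, 151×0.37 = 55.87, 151×0.32 = 48.32.
χ² = (36−46.81)²/46.81 + (52−55.87)²/55.87 + (63−48.32)²/48.32
   = 2.4964 + 0.2681 + 4.4599
Sum = 7.224
df = 2. Since 7.224 > 5.991, we reject H₀.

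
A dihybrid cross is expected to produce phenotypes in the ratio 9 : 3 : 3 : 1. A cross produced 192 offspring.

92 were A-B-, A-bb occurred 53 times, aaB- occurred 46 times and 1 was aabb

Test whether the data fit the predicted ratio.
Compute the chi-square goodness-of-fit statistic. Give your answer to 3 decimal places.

23.259

Ratio total = 16. Expected counts: 192×9/16 = 108, 192×3/16 = 36, 192×3/16 = 36, 192×1/16 = 12.
cat         O        E   (O−E)²/E
A-B-       92      108     2.3704
A-bb       53       36     8.0278
aaB-       46       36     2.7778
aabb        1       12    10.0833
Sum = 23.259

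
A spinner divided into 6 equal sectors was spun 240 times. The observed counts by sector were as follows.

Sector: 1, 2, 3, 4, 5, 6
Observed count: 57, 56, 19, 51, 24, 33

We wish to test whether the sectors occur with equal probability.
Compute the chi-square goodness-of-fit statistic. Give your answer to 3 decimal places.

Expected count for each of the 6 categories: 240/6 = 40.
1: (57 − 40)²/40 = 289/40 = 7.2250
2: (56 − 40)²/40 = 256/40 = 6.4000
3: (19 − 40)²/40 = 441/40 = 11.0250
4: (51 − 40)²/40 = 121/40 = 3.0250
5: (24 − 40)²/40 = 256/40 = 6.4000
6: (33 − 40)²/40 = 49/40 = 1.2250
Sum = 35.300

35.300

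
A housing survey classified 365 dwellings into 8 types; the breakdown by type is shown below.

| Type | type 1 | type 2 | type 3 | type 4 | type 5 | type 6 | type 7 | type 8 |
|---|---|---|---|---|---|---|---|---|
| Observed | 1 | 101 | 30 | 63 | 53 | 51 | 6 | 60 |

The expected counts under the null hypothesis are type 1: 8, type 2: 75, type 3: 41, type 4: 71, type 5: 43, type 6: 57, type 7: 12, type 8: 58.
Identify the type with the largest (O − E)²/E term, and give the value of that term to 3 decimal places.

type 2, 9.013

χ² = (1−8)²/8 + (101−75)²/75 + (30−41)²/41 + (63−71)²/71 + (53−43)²/43 + (51−57)²/57 + (6−12)²/12 + (60−58)²/58
   = 6.1250 + 9.0133 + 2.9512 + 0.9014 + 2.3256 + 0.6316 + 3.0000 + 0.0690
The largest term is for type 2: 9.013.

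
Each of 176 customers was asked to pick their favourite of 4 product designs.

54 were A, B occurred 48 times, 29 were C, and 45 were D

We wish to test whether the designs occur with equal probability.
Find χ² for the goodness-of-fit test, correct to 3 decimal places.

Under H₀ each category has probability 1/4, so each expected count is 176/4 = 44.
cat         O        E   (O−E)²/E
A          54       44     2.2727
B          48       44     0.3636
C          29       44     5.1136
D          45       44     0.0227
Sum = 7.773

7.773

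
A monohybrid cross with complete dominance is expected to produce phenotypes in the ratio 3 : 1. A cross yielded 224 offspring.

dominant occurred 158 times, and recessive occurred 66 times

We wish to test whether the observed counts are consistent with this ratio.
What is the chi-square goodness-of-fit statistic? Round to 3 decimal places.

2.381

Ratio total = 4. Expected counts: 224×3/4 = 168, 224×1/4 = 56.
dominant: (158 − 168)²/168 = 100/168 = 0.5952
recessive: (66 − 56)²/56 = 100/56 = 1.7857
Sum = 2.381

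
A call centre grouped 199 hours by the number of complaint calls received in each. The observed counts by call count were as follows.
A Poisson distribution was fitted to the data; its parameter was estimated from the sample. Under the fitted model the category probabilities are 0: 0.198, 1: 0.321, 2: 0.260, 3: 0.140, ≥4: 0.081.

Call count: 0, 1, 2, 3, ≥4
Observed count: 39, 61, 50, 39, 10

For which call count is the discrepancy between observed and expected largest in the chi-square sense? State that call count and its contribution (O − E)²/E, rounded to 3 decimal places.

3, 4.454

Expected counts E_i = n·p_i: 199×0.198 = 39.402, 199×0.321 = 63.879, 199×0.260 = 51.74, 199×0.140 = 27.86, 199×0.081 = 16.119.
0: (39 − 39.402)²/39.402 = 0.161604/39.402 = 0.0041
1: (61 − 63.879)²/63.879 = 8.288641/63.879 = 0.1298
2: (50 − 51.74)²/51.74 = 3.0276/51.74 = 0.0585
3: (39 − 27.86)²/27.86 = 124.0996/27.86 = 4.4544
≥4: (10 − 16.119)²/16.119 = 37.442161/16.119 = 2.3229
The largest term is for 3: 4.454.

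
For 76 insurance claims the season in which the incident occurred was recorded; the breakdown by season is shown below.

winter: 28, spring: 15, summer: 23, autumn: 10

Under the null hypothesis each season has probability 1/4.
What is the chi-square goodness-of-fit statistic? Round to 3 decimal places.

Under H₀ each category has probability 1/4, so each expected count is 76/4 = 19.
cat         O        E   (O−E)²/E
winter     28       19     4.2632
spring     15       19     0.8421
summer     23       19     0.8421
autumn     10       19     4.2632
Sum = 10.211

10.211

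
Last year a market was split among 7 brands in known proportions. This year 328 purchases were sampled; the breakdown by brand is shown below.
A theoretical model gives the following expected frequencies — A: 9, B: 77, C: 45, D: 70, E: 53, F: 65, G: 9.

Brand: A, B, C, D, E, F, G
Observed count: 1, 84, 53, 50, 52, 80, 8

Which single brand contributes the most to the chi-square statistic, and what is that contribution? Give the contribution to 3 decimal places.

A, 7.111

A: (1 − 9)²/9 = 64/9 = 7.1111
B: (84 − 77)²/77 = 49/77 = 0.6364
C: (53 − 45)²/45 = 64/45 = 1.4222
D: (50 − 70)²/70 = 400/70 = 5.7143
E: (52 − 53)²/53 = 1/53 = 0.0189
F: (80 − 65)²/65 = 225/65 = 3.4615
G: (8 − 9)²/9 = 1/9 = 0.1111
The largest term is for A: 7.111.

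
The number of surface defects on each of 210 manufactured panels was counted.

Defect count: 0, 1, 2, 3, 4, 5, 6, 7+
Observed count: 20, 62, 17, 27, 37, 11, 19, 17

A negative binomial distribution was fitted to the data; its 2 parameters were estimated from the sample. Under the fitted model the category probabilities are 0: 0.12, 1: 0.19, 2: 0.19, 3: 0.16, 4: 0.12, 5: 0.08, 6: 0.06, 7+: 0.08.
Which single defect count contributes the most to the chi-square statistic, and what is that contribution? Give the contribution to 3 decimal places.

Expected counts E_i = n·p_i: 210×0.12 = 25.2, 210×0.19 = 39.9, 210×0.19 = 39.9, 210×0.16 = 33.6, 210×0.12 = 25.2, 210×0.08 = 16.8, 210×0.06 = 12.6, 210×0.08 = 16.8.
cat         O        E   (O−E)²/E
0          20     25.2     1.0730
1          62     39.9    12.2409
2          17     39.9    13.1431
3          27     33.6     1.2964
4          37     25.2     5.5254
5          11     16.8     2.0024
6          19     12.6     3.2508
7+         17     16.8     0.0024
The largest term is for 2: 13.143.

2, 13.143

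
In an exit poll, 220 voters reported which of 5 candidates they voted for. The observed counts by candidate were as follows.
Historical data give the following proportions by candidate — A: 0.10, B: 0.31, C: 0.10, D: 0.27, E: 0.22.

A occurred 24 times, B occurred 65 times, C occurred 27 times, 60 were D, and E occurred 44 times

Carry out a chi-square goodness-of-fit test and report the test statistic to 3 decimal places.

Expected counts E_i = n·p_i: 220×0.10 = 22, 220×0.31 = 68.2, 220×0.10 = 22, 220×0.27 = 59.4, 220×0.22 = 48.4.
cat         O        E   (O−E)²/E
A          24       22     0.1818
B          65     68.2     0.1501
C          27       22     1.1364
D          60     59.4     0.0061
E          44     48.4     0.4000
Sum = 1.874

1.874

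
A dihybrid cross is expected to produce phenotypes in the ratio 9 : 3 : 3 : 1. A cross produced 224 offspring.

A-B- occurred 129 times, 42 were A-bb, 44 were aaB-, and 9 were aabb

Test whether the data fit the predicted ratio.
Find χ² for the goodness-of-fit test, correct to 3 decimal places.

1.952

Ratio total = 16. Expected counts: 224×9/16 = 126, 224×3/16 = 42, 224×3/16 = 42, 224×1/16 = 14.
cat         O        E   (O−E)²/E
A-B-      129      126     0.0714
A-bb       42       42     0.0000
aaB-       44       42     0.0952
aabb        9       14     1.7857
Sum = 1.952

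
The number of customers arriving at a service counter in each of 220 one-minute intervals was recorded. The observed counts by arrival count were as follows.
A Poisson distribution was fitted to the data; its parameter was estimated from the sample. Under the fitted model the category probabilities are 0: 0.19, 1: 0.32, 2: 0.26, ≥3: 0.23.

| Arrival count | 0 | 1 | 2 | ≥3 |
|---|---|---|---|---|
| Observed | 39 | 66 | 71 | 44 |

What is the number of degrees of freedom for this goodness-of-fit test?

There are k = 4 categories and 1 parameter estimated from the data, so df = 4 − 1 − 1 = 2.

2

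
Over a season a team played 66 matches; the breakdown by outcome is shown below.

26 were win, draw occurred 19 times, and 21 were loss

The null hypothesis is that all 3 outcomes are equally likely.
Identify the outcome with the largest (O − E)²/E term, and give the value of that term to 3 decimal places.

win, 0.727

Under H₀ each category has probability 1/3, so each expected count is 66/3 = 22.
χ² = (26−22)²/22 + (19−22)²/22 + (21−22)²/22
   = 0.7273 + 0.4091 + 0.0455
The largest term is for win: 0.727.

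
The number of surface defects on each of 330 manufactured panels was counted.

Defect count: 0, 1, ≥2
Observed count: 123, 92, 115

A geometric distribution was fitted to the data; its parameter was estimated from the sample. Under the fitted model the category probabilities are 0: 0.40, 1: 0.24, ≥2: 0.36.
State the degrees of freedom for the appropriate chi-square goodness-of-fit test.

1

There are k = 3 categories and 1 parameter estimated from the data, so df = 3 − 1 − 1 = 1.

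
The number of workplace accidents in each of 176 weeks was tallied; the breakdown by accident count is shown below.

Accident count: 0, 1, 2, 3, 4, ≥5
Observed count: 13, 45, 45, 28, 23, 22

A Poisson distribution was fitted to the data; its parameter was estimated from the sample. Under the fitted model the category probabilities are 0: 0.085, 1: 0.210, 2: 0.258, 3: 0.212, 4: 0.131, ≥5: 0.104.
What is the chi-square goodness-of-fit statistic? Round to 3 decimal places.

5.080

Expected counts E_i = n·p_i: 176×0.085 = 14.96, 176×0.210 = 36.96, 176×0.258 = 45.408, 176×0.212 = 37.312, 176×0.131 = 23.056, 176×0.104 = 18.304.
0: (13 − 14.96)²/14.96 = 3.8416/14.96 = 0.2568
1: (45 − 36.96)²/36.96 = 64.6416/36.96 = 1.7490
2: (45 − 45.408)²/45.408 = 0.166464/45.408 = 0.0037
3: (28 − 37.312)²/37.312 = 86.713344/37.312 = 2.3240
4: (23 − 23.056)²/23.056 = 0.003136/23.056 = 0.0001
≥5: (22 − 18.304)²/18.304 = 13.660416/18.304 = 0.7463
Sum = 5.080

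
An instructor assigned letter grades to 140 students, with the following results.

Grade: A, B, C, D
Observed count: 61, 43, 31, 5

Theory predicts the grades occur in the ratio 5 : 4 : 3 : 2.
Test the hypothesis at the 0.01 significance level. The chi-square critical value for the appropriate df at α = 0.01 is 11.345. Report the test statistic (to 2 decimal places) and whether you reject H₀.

13.93; reject

Ratio total = 14. Expected counts: 140×5/14 = 50, 140×4/14 = 40, 140×3/14 = 30, 140×2/14 = 20.
χ² = (61−50)²/50 + (43−40)²/40 + (31−30)²/30 + (5−20)²/20
   = 2.420 + 0.225 + 0.033 + 11.250
Sum = 13.93
df = 3. Since 13.93 > 11.345, we reject H₀.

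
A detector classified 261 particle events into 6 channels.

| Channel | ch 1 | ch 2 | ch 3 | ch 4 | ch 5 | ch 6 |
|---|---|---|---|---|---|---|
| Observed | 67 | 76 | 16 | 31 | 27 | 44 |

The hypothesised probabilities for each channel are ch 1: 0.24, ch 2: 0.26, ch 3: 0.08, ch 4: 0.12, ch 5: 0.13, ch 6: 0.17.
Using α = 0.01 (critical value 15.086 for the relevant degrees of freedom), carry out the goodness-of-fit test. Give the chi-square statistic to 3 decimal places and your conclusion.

Expected counts E_i = n·p_i: 261×0.24 = 62.64, 261×0.26 = 67.86, 261×0.08 = 20.88, 261×0.12 = 31.32, 261×0.13 = 33.93, 261×0.17 = 44.37.
ch 1: (67 − 62.64)²/62.64 = 19.0096/62.64 = 0.3035
ch 2: (76 − 67.86)²/67.86 = 66.2596/67.86 = 0.9764
ch 3: (16 − 20.88)²/20.88 = 23.8144/20.88 = 1.1405
ch 4: (31 − 31.32)²/31.32 = 0.1024/31.32 = 0.0033
ch 5: (27 − 33.93)²/33.93 = 48.0249/33.93 = 1.4154
ch 6: (44 − 44.37)²/44.37 = 0.1369/44.37 = 0.0031
Sum = 3.842
df = 5. Since 3.842 < 15.086, we do not reject H₀.

3.842; do not reject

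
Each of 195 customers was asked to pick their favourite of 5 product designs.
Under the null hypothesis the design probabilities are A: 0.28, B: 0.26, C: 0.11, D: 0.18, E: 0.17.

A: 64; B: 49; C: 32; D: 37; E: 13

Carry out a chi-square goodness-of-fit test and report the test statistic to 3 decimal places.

Expected counts E_i = n·p_i: 195×0.28 = 54.6, 195×0.26 = 50.7, 195×0.11 = 21.45, 195×0.18 = 35.1, 195×0.17 = 33.15.
A: (64 − 54.6)²/54.6 = 88.36/54.6 = 1.6183
B: (49 − 50.7)²/50.7 = 2.89/50.7 = 0.0570
C: (32 − 21.45)²/21.45 = 111.3025/21.45 = 5.1889
D: (37 − 35.1)²/35.1 = 3.61/35.1 = 0.1028
E: (13 − 33.15)²/33.15 = 406.0225/33.15 = 12.2480
Sum = 19.215

19.215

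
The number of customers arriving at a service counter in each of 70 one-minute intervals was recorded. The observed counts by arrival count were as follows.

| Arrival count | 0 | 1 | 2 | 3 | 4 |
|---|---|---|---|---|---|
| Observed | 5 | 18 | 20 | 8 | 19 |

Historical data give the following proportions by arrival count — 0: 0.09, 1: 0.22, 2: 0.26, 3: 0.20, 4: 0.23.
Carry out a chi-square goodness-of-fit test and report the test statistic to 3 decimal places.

Expected counts E_i = n·p_i: 70×0.09 = 6.3, 70×0.22 = 15.4, 70×0.26 = 18.2, 70×0.20 = 14, 70×0.23 = 16.1.
0: (5 − 6.3)²/6.3 = 1.69/6.3 = 0.2683
1: (18 − 15.4)²/15.4 = 6.76/15.4 = 0.4390
2: (20 − 18.2)²/18.2 = 3.24/18.2 = 0.1780
3: (8 − 14)²/14 = 36/14 = 2.5714
4: (19 − 16.1)²/16.1 = 8.41/16.1 = 0.5224
Sum = 3.979

3.979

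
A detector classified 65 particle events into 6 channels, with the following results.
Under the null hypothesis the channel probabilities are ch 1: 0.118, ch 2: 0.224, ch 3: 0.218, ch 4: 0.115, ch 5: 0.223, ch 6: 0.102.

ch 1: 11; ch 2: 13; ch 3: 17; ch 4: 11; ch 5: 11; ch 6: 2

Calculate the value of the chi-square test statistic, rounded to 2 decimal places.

7.92

Expected counts E_i = n·p_i: 65×0.118 = 7.67, 65×0.224 = 14.56, 65×0.218 = 14.17, 65×0.115 = 7.475, 65×0.223 = 14.495, 65×0.102 = 6.63.
χ² = (11−7.67)²/7.67 + (13−14.56)²/14.56 + (17−14.17)²/14.17 + (11−7.475)²/7.475 + (11−14.495)²/14.495 + (2−6.63)²/6.63
   = 1.446 + 0.167 + 0.565 + 1.662 + 0.843 + 3.233
Sum = 7.92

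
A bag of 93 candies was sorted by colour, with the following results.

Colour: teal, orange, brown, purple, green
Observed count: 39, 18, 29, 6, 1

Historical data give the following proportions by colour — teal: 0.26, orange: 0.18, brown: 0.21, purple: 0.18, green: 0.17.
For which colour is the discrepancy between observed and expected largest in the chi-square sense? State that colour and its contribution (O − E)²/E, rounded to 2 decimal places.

green, 13.87

Expected counts E_i = n·p_i: 93×0.26 = 24.18, 93×0.18 = 16.74, 93×0.21 = 19.53, 93×0.18 = 16.74, 93×0.17 = 15.81.
teal: (39 − 24.18)²/24.18 = 219.6324/24.18 = 9.083
orange: (18 − 16.74)²/16.74 = 1.5876/16.74 = 0.095
brown: (29 − 19.53)²/19.53 = 89.6809/19.53 = 4.592
purple: (6 − 16.74)²/16.74 = 115.3476/16.74 = 6.891
green: (1 − 15.81)²/15.81 = 219.3361/15.81 = 13.873
The largest term is for green: 13.87.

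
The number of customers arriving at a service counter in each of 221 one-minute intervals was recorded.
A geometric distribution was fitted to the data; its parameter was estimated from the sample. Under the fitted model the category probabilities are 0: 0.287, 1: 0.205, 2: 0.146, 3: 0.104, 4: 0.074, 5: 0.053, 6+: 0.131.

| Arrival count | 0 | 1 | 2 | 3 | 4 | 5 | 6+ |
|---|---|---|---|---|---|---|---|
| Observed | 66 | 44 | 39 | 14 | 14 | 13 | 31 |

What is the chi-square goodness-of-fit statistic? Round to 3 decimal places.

Expected counts E_i = n·p_i: 221×0.287 = 63.427, 221×0.205 = 45.305, 221×0.146 = 32.266, 221×0.104 = 22.984, 221×0.074 = 16.354, 221×0.053 = 11.713, 221×0.131 = 28.951.
0: (66 − 63.427)²/63.427 = 6.620329/63.427 = 0.1044
1: (44 − 45.305)²/45.305 = 1.703025/45.305 = 0.0376
2: (39 − 32.266)²/32.266 = 45.346756/32.266 = 1.4054
3: (14 − 22.984)²/22.984 = 80.712256/22.984 = 3.5117
4: (14 − 16.354)²/16.354 = 5.541316/16.354 = 0.3388
5: (13 − 11.713)²/11.713 = 1.656369/11.713 = 0.1414
6+: (31 − 28.951)²/28.951 = 4.198401/28.951 = 0.1450
Sum = 5.684

5.684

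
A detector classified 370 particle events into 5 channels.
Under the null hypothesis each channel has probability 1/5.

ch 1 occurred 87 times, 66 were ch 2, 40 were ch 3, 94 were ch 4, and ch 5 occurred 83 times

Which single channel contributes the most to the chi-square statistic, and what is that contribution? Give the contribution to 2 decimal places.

Under H₀ each category has probability 1/5, so each expected count is 370/5 = 74.
χ² = (87−74)²/74 + (66−74)²/74 + (40−74)²/74 + (94−74)²/74 + (83−74)²/74
   = 2.284 + 0.865 + 15.622 + 5.405 + 1.095
The largest term is for ch 3: 15.62.

ch 3, 15.62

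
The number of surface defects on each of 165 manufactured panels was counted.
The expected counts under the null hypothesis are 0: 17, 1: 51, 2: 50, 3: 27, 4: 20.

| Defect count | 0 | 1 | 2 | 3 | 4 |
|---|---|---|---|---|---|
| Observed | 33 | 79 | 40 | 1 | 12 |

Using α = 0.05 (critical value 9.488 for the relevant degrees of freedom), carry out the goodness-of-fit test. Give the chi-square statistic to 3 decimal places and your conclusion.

60.668; reject

0: (33 − 17)²/17 = 256/17 = 15.0588
1: (79 − 51)²/51 = 784/51 = 15.3725
2: (40 − 50)²/50 = 100/50 = 2.0000
3: (1 − 27)²/27 = 676/27 = 25.0370
4: (12 − 20)²/20 = 64/20 = 3.2000
Sum = 60.668
df = 4. Since 60.668 > 9.488, we reject H₀.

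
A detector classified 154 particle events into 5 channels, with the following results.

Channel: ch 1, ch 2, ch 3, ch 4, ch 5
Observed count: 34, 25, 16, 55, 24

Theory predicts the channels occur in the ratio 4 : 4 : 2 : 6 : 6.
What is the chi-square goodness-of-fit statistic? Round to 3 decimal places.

13.631

Ratio total = 22. Expected counts: 154×4/22 = 28, 154×4/22 = 28, 154×2/22 = 14, 154×6/22 = 42, 154×6/22 = 42.
ch 1: (34 − 28)²/28 = 36/28 = 1.2857
ch 2: (25 − 28)²/28 = 9/28 = 0.3214
ch 3: (16 − 14)²/14 = 4/14 = 0.2857
ch 4: (55 − 42)²/42 = 169/42 = 4.0238
ch 5: (24 − 42)²/42 = 324/42 = 7.7143
Sum = 13.631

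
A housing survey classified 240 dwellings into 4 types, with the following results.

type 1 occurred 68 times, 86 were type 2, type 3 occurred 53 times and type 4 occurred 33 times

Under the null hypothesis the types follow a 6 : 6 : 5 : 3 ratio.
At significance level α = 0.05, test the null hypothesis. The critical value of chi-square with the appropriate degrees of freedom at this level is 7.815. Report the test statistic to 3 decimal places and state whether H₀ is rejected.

4.011; do not reject

Ratio total = 20. Expected counts: 240×6/20 = 72, 240×6/20 = 72, 240×5/20 = 60, 240×3/20 = 36.
cat         O        E   (O−E)²/E
type 1     68       72     0.2222
type 2     86       72     2.7222
type 3     53       60     0.8167
type 4     33       36     0.2500
Sum = 4.011
df = 3. Since 4.011 < 7.815, we do not reject H₀.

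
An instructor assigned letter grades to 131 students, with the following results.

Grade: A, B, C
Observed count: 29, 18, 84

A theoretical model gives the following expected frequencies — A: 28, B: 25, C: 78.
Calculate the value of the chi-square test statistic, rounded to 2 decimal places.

2.46

cat         O        E   (O−E)²/E
A          29       28      0.036
B          18       25      1.960
C          84       78      0.462
Sum = 2.46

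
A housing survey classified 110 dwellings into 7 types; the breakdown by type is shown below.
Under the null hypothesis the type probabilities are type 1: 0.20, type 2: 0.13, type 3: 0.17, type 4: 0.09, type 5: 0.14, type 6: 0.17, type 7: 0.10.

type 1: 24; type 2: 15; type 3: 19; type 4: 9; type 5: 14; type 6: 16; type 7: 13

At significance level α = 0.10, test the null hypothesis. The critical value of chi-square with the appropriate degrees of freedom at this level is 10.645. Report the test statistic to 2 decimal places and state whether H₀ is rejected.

Expected counts E_i = n·p_i: 110×0.20 = 22, 110×0.13 = 14.3, 110×0.17 = 18.7, 110×0.09 = 9.9, 110×0.14 = 15.4, 110×0.17 = 18.7, 110×0.10 = 11.
cat         O        E   (O−E)²/E
type 1     24       22      0.182
type 2     15     14.3      0.034
type 3     19     18.7      0.005
type 4      9      9.9      0.082
type 5     14     15.4      0.127
type 6     16     18.7      0.390
type 7     13       11      0.364
Sum = 1.18
df = 6. Since 1.18 < 10.645, we do not reject H₀.

1.18; do not reject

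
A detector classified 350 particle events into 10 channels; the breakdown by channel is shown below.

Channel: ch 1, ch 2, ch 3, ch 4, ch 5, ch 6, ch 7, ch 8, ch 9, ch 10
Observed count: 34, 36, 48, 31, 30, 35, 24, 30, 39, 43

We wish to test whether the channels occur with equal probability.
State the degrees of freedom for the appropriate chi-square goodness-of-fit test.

There are k = 10 categories and no parameters were estimated from the data, so df = 10 − 1 = 9.

9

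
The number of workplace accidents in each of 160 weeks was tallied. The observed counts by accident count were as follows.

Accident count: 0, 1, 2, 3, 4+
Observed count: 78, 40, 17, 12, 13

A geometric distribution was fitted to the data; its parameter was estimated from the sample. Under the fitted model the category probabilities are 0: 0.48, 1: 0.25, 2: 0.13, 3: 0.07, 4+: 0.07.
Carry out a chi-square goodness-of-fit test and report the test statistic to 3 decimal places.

Expected counts E_i = n·p_i: 160×0.48 = 76.8, 160×0.25 = 40, 160×0.13 = 20.8, 160×0.07 = 11.2, 160×0.07 = 11.2.
χ² = (78−76.8)²/76.8 + (40−40)²/40 + (17−20.8)²/20.8 + (12−11.2)²/11.2 + (13−11.2)²/11.2
   = 0.0188 + 0.0000 + 0.6942 + 0.0571 + 0.2893
Sum = 1.059

1.059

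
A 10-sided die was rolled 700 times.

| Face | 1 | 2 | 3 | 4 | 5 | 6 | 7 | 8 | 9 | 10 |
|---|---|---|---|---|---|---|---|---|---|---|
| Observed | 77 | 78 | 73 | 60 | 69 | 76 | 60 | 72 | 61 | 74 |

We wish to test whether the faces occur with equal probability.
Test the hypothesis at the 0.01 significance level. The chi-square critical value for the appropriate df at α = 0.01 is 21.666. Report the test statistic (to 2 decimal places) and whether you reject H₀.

6.57; do not reject

Under H₀ each category has probability 1/10, so each expected count is 700/10 = 70.
1: (77 − 70)²/70 = 49/70 = 0.700
2: (78 − 70)²/70 = 64/70 = 0.914
3: (73 − 70)²/70 = 9/70 = 0.129
4: (60 − 70)²/70 = 100/70 = 1.429
5: (69 − 70)²/70 = 1/70 = 0.014
6: (76 − 70)²/70 = 36/70 = 0.514
7: (60 − 70)²/70 = 100/70 = 1.429
8: (72 − 70)²/70 = 4/70 = 0.057
9: (61 − 70)²/70 = 81/70 = 1.157
10: (74 − 70)²/70 = 16/70 = 0.229
Sum = 6.57
df = 9. Since 6.57 < 21.666, we do not reject H₀.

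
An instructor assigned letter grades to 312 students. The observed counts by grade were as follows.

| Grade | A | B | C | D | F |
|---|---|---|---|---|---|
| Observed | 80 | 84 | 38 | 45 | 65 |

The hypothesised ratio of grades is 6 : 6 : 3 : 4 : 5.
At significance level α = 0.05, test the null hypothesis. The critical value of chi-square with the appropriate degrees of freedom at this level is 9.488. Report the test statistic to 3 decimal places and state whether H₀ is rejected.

Ratio total = 24. Expected counts: 312×6/24 = 78, 312×6/24 = 78, 312×3/24 = 39, 312×4/24 = 52, 312×5/24 = 65.
A: (80 − 78)²/78 = 4/78 = 0.0513
B: (84 − 78)²/78 = 36/78 = 0.4615
C: (38 − 39)²/39 = 1/39 = 0.0256
D: (45 − 52)²/52 = 49/52 = 0.9423
F: (65 − 65)²/65 = 0/65 = 0.0000
Sum = 1.481
df = 4. Since 1.481 < 9.488, we do not reject H₀.

1.481; do not reject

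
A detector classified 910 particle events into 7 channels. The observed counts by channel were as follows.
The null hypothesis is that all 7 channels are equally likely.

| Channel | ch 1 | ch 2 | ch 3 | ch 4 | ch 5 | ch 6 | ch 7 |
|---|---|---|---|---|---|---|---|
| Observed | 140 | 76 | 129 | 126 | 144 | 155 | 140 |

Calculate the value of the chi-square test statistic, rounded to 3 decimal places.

Under H₀ each category has probability 1/7, so each expected count is 910/7 = 130.
χ² = (140−130)²/130 + (76−130)²/130 + (129−130)²/130 + (126−130)²/130 + (144−130)²/130 + (155−130)²/130 + (140−130)²/130
   = 0.7692 + 22.4308 + 0.0077 + 0.1231 + 1.5077 + 4.8077 + 0.7692
Sum = 30.415

30.415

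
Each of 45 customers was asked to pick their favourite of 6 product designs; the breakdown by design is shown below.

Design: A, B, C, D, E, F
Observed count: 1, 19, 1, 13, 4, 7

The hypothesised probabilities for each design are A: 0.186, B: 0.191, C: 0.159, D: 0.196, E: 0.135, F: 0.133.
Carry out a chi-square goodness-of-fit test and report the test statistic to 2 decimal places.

Expected counts E_i = n·p_i: 45×0.186 = 8.37, 45×0.191 = 8.595, 45×0.159 = 7.155, 45×0.196 = 8.82, 45×0.135 = 6.075, 45×0.133 = 5.985.
χ² = (1−8.37)²/8.37 + (19−8.595)²/8.595 + (1−7.155)²/7.155 + (13−8.82)²/8.82 + (4−6.075)²/6.075 + (7−5.985)²/5.985
   = 6.489 + 12.596 + 5.295 + 1.981 + 0.709 + 0.172
Sum = 27.24

27.24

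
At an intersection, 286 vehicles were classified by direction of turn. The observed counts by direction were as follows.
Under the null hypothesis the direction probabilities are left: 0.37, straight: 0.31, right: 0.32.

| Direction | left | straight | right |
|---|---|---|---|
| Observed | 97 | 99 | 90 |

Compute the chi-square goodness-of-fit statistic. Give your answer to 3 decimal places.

Expected counts E_i = n·p_i: 286×0.37 = 105.82, 286×0.31 = 88.66, 286×0.32 = 91.52.
cat           O        E   (O−E)²/E
left         97   105.82     0.7351
straight     99    88.66     1.2059
right        90    91.52     0.0252
Sum = 1.966

1.966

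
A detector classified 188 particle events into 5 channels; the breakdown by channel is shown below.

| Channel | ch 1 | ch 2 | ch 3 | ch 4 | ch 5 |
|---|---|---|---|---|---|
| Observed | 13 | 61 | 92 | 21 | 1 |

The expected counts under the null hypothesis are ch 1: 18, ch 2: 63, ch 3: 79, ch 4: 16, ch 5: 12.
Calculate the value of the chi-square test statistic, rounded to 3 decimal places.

ch 1: (13 − 18)²/18 = 25/18 = 1.3889
ch 2: (61 − 63)²/63 = 4/63 = 0.0635
ch 3: (92 − 79)²/79 = 169/79 = 2.1392
ch 4: (21 − 16)²/16 = 25/16 = 1.5625
ch 5: (1 − 12)²/12 = 121/12 = 10.0833
Sum = 15.237

15.237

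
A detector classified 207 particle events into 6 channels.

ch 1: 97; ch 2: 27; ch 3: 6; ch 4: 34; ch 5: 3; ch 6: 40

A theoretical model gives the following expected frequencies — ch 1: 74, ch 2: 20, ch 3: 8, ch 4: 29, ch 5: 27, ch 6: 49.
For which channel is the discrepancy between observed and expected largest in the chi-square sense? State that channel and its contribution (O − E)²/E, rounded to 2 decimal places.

χ² = (97−74)²/74 + (27−20)²/20 + (6−8)²/8 + (34−29)²/29 + (3−27)²/27 + (40−49)²/49
   = 7.149 + 2.450 + 0.500 + 0.862 + 21.333 + 1.653
The largest term is for ch 5: 21.33.

ch 5, 21.33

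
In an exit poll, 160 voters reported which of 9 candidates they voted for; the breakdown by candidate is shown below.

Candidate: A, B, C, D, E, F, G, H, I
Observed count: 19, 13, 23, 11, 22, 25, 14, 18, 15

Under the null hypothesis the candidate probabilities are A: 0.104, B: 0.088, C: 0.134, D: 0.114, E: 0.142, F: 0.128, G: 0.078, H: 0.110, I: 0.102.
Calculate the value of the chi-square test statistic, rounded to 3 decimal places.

Expected counts E_i = n·p_i: 160×0.104 = 16.64, 160×0.088 = 14.08, 160×0.134 = 21.44, 160×0.114 = 18.24, 160×0.142 = 22.72, 160×0.128 = 20.48, 160×0.078 = 12.48, 160×0.110 = 17.6, 160×0.102 = 16.32.
cat         O        E   (O−E)²/E
A          19    16.64     0.3347
B          13    14.08     0.0828
C          23    21.44     0.1135
D          11    18.24     2.8738
E          22    22.72     0.0228
F          25    20.48     0.9976
G          14    12.48     0.1851
H          18     17.6     0.0091
I          15    16.32     0.1068
Sum = 4.726

4.726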